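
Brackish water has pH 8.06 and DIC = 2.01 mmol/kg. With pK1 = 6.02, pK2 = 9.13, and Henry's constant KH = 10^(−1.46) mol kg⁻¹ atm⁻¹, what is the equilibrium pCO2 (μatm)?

α₀ = 1 / (1 + K1/[H⁺] + K1K2/[H⁺]²) = 1 / (1 + 10^+2.04 + 10^+0.97)
   = 1 / (1 + 109.65 + 9.3325) = 1/119.98 = 0.008335
[CO2*] = α₀ × DIC = 0.008335 × 2.01 = 0.01675 mmol/kg = 16.75 μmol/kg
pCO2 = [CO2*]/KH = 1.675×10^-5 / 3.467×10^-2 = 483 μatm

pCO2 = 483 μatm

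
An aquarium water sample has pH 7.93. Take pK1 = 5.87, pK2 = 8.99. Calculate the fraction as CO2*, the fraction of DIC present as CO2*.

α₀ = 1 / (1 + K1/[H⁺] + K1K2/[H⁺]²) = 1 / (1 + 10^+2.06 + 10^+1.00)
   = 1 / (1 + 114.82 + 10.000) = 1/125.82 = 0.007948

α₀ = 0.00795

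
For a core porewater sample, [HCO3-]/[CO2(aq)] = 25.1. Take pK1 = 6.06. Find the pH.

pH = 7.46

From K1 = [H⁺][HCO3-]/[CO2(aq)]:  pH = pK1 + log₁₀([HCO3-]/[CO2(aq)])
log₁₀(25.1) = +1.400
pH = 6.06 + (+1.400) = 7.46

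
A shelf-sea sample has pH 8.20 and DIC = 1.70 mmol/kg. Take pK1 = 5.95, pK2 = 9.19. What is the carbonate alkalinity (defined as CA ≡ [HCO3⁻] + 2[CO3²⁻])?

CA = [HCO3⁻] + 2[CO3²⁻] = (α₁ + 2α₂)·DIC
At pH 8.20: [H⁺]/K1 = 10^-2.25 = 0.0056234, K2/[H⁺] = 10^-0.99 = 0.10233
α₁ = 1/(1 + 0.0056234 + 0.10233) = 1/1.1080 = 0.9026; α₂ = α₁·K2/[H⁺] = 0.09236
α₁ + 2α₂ = 1.0873
CA = 1.0873 × 1.70 = 1.85 mmol/kg

CA = 1.85 mmol/kg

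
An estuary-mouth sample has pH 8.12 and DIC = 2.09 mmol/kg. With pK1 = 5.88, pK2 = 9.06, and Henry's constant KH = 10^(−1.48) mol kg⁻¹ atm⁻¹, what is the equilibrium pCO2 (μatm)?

pCO2 = 324 μatm

α₀ = 1 / (1 + K1/[H⁺] + K1K2/[H⁺]²) = 1 / (1 + 10^+2.24 + 10^+1.30)
   = 1 / (1 + 173.78 + 19.953) = 1/194.73 = 0.005135
[CO2*] = α₀ × DIC = 0.005135 × 2.09 = 0.01073 mmol/kg = 10.73 μmol/kg
pCO2 = [CO2*]/KH = 1.073×10^-5 / 3.311×10^-2 = 324 μatm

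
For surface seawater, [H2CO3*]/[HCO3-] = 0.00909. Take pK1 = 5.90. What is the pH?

pH = 7.94

From K1 = [H⁺][HCO3-]/[H2CO3*]:  pH = pK1 − log₁₀([H2CO3*]/[HCO3-])
log₁₀(0.00909) = -2.041
pH = 5.90 − (-2.041) = 7.94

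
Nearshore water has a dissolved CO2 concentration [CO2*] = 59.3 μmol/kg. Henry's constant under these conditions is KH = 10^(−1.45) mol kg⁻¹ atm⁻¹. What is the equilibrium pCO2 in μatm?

KH = 10^(−1.45) = 3.548×10^-2 mol kg⁻¹ atm⁻¹
pCO2 = [CO2*]/KH = 59.3×10^-6 / 3.548×10^-2 = 1.67×10^-3 atm = 1670 μatm

pCO2 = 1670 μatm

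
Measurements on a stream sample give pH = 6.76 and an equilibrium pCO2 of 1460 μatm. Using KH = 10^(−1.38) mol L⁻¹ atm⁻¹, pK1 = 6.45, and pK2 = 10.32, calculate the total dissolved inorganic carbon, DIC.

DIC = 0.185 mmol/L

[CO2*] = KH · pCO2 = 10^(−1.38) × 1460×10^-6 = 6.086×10^-5 mol/L
α₀ = 1/(1 + K1/[H⁺] + K1K2/[H⁺]²) = 1/(1 + 10^+0.31 + 10^-3.25) = 0.3287
DIC = [CO2*]/α₀ = 6.086×10^-5 / 0.3287 = 0.185 mmol/L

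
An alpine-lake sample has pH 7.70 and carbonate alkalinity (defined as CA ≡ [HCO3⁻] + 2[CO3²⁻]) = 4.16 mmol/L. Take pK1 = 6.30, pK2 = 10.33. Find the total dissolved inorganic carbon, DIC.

DIC = 4.32 mmol/L

CA = [HCO3⁻] + 2[CO3²⁻] = (α₁ + 2α₂)·DIC
At pH 7.70: [H⁺]/K1 = 10^-1.40 = 0.039811, K2/[H⁺] = 10^-2.63 = 0.0023442
α₁ = 1/(1 + 0.039811 + 0.0023442) = 1/1.0422 = 0.9596; α₂ = α₁·K2/[H⁺] = 0.002249
α₁ + 2α₂ = 0.9640
DIC = CA / (α₁ + 2α₂) = 4.16 / 0.9640 = 4.32 mmol/L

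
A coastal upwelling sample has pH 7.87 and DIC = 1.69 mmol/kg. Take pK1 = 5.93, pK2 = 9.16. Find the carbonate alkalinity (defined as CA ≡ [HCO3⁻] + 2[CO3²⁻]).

CA = [HCO3⁻] + 2[CO3²⁻] = (α₁ + 2α₂)·DIC
At pH 7.87: [H⁺]/K1 = 10^-1.94 = 0.011482, K2/[H⁺] = 10^-1.29 = 0.051286
α₁ = 1/(1 + 0.011482 + 0.051286) = 1/1.0628 = 0.9409; α₂ = α₁·K2/[H⁺] = 0.04826
α₁ + 2α₂ = 1.0375
CA = 1.0375 × 1.69 = 1.75 mmol/kg

CA = 1.75 mmol/kg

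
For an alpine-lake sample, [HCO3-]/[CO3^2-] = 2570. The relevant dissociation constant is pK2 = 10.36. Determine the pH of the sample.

From K2 = [H⁺][CO3^2-]/[HCO3-]:  pH = pK2 − log₁₀([HCO3-]/[CO3^2-])
log₁₀(2570) = +3.410
pH = 10.36 − (+3.410) = 6.95

pH = 6.95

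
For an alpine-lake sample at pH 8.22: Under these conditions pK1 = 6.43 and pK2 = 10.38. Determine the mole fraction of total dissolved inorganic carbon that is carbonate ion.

α₂ = 0.00676

α₂ = 1 / (1 + [H⁺]/K2 + [H⁺]²/(K1K2)) = 1 / (1 + 10^+2.16 + 10^+0.37)
   = 1 / (1 + 144.54 + 2.3442) = 1/147.89 = 0.006762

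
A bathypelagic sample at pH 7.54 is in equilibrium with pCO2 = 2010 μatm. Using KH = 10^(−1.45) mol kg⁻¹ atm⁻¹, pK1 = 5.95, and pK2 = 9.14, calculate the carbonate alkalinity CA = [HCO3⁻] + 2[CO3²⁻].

[CO2*] = KH · pCO2 = 10^(−1.45) × 2010×10^-6 = 7.132×10^-5 mol/kg
α₀ = 1/(1 + K1/[H⁺] + K1K2/[H⁺]²) = 1/(1 + 10^+1.59 + 10^-0.01) = 0.02446
DIC = [CO2*]/α₀ = 7.132×10^-5 / 0.02446 = 2.916 mmol/kg
CA = (α₁ + 2α₂)·DIC = (0.9516 + 2×0.02390) × 2.916 = 2.91 mmol/kg

CA = 2.91 mmol/kg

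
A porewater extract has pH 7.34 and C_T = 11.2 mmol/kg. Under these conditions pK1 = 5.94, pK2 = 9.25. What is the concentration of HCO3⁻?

α₁ = 1 / (1 + [H⁺]/K1 + K2/[H⁺]) = 1 / (1 + 10^-1.40 + 10^-1.91)
   = 1 / (1 + 0.039811 + 0.012303) = 1/1.0521 = 0.9505
[HCO3⁻] = α₁ × DIC = 0.9505 × 11.2 = 10.6 mmol/kg

[HCO3⁻] = 10.6 mmol/kg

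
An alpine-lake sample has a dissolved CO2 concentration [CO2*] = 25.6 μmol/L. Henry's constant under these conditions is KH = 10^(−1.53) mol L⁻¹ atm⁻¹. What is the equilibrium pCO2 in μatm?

pCO2 = 867 μatm

KH = 10^(−1.53) = 2.951×10^-2 mol L⁻¹ atm⁻¹
pCO2 = [CO2*]/KH = 25.6×10^-6 / 2.951×10^-2 = 8.67×10^-4 atm = 867 μatm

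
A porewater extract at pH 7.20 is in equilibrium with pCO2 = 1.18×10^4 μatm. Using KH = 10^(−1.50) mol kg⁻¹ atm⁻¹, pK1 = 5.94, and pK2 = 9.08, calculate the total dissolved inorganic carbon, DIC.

DIC = 7.25 mmol/kg

[CO2*] = KH · pCO2 = 10^(−1.50) × 1.18×10^4×10^-6 = 3.731×10^-4 mol/kg
α₀ = 1/(1 + K1/[H⁺] + K1K2/[H⁺]²) = 1/(1 + 10^+1.26 + 10^-0.62) = 0.05145
DIC = [CO2*]/α₀ = 3.731×10^-4 / 0.05145 = 7.25 mmol/kg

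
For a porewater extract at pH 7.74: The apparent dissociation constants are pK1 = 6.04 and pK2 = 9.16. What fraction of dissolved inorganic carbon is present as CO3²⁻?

α₂ = 0.0359

α₂ = 1 / (1 + [H⁺]/K2 + [H⁺]²/(K1K2)) = 1 / (1 + 10^+1.42 + 10^-0.28)
   = 1 / (1 + 26.303 + 0.52481) = 1/27.827 = 0.03594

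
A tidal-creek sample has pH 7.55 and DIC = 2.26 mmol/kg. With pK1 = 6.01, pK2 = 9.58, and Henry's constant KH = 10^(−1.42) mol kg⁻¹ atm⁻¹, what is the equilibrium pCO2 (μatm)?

α₀ = 1 / (1 + K1/[H⁺] + K1K2/[H⁺]²) = 1 / (1 + 10^+1.54 + 10^-0.49)
   = 1 / (1 + 34.674 + 0.32359) = 1/35.997 = 0.02778
[CO2*] = α₀ × DIC = 0.02778 × 2.26 = 0.06278 mmol/kg
pCO2 = [CO2*]/KH = 6.278×10^-5 / 3.802×10^-2 = 1650 μatm

pCO2 = 1650 μatm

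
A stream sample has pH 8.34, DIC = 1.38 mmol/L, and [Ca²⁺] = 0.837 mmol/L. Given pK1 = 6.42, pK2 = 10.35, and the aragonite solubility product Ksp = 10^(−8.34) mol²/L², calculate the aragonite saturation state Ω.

α₂ = 1 / (1 + [H⁺]/K2 + [H⁺]²/(K1K2)) = 1 / (1 + 10^+2.01 + 10^+0.09)
   = 1 / (1 + 102.33 + 1.2303) = 1/104.56 = 0.009564
[CO3²⁻] = α₂ × DIC = 0.009564 × 1.38 = 0.01320 mmol/L = 13.20 μmol/L
Ksp = 10^(−8.34) = 4.571×10^-9
Ω = [Ca²⁺][CO3²⁻]/Ksp = (0.837×10^-3)(1.320×10^-5) / 4.571×10^-9 = 2.42

Ω = 2.42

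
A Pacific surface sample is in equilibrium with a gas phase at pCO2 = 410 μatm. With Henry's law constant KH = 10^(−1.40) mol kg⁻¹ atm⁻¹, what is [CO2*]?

[CO2*] = 16.3 μmol/kg

KH = 10^(−1.40) = 3.981×10^-2 mol kg⁻¹ atm⁻¹
[CO2*] = KH · pCO2 = 3.981×10^-2 × 410×10^-6 atm = 1.63×10^-5 mol/kg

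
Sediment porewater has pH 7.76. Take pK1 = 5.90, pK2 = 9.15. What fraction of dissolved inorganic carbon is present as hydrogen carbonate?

α₁ = 1 / (1 + [H⁺]/K1 + K2/[H⁺]) = 1 / (1 + 10^-1.86 + 10^-1.39)
   = 1 / (1 + 0.013804 + 0.040738) = 1/1.0545 = 0.9483

α₁ = 0.948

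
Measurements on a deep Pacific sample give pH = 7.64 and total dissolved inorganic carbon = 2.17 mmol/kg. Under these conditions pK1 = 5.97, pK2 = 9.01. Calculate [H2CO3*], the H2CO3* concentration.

[CO2*] = 0.0436 mmol/kg

α₀ = 1 / (1 + K1/[H⁺] + K1K2/[H⁺]²) = 1 / (1 + 10^+1.67 + 10^+0.30)
   = 1 / (1 + 46.774 + 1.9953) = 1/49.769 = 0.02009
[CO2*] = α₀ × DIC = 0.02009 × 2.17 = 0.0436 mmol/kg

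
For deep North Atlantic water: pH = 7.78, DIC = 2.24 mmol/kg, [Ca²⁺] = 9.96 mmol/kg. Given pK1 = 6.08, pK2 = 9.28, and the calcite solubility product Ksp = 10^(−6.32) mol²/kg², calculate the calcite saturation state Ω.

Ω = 1.40

α₂ = 1 / (1 + [H⁺]/K2 + [H⁺]²/(K1K2)) = 1 / (1 + 10^+1.50 + 10^-0.20)
   = 1 / (1 + 31.623 + 0.63096) = 1/33.254 = 0.03007
[CO3²⁻] = α₂ × DIC = 0.03007 × 2.24 = 0.06736 mmol/kg
Ksp = 10^(−6.32) = 4.786×10^-7
Ω = [Ca²⁺][CO3²⁻]/Ksp = (9.96×10^-3)(6.736×10^-5) / 4.786×10^-7 = 1.40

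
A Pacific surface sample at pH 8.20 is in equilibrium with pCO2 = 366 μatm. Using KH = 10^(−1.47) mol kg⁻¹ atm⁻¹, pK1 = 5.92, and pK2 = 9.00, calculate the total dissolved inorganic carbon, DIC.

DIC = 2.75 mmol/kg

[CO2*] = KH · pCO2 = 10^(−1.47) × 366×10^-6 = 1.240×10^-5 mol/kg
α₀ = 1/(1 + K1/[H⁺] + K1K2/[H⁺]²) = 1/(1 + 10^+2.28 + 10^+1.48) = 0.004510
DIC = [CO2*]/α₀ = 1.240×10^-5 / 0.004510 = 2.75 mmol/kg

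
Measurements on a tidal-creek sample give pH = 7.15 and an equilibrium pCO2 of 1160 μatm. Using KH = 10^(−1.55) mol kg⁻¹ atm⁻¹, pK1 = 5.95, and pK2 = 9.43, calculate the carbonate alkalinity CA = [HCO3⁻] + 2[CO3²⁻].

[CO2*] = KH · pCO2 = 10^(−1.55) × 1160×10^-6 = 3.269×10^-5 mol/kg
α₀ = 1/(1 + K1/[H⁺] + K1K2/[H⁺]²) = 1/(1 + 10^+1.20 + 10^-1.08) = 0.05906
DIC = [CO2*]/α₀ = 3.269×10^-5 / 0.05906 = 0.5536 mmol/kg
CA = (α₁ + 2α₂)·DIC = (0.9360 + 2×0.004912) × 0.5536 = 0.524 mmol/kg

CA = 0.524 mmol/kg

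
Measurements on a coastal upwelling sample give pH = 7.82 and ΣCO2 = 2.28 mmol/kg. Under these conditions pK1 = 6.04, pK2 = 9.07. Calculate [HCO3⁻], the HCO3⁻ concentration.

[HCO3⁻] = 2.13 mmol/kg

α₁ = 1 / (1 + [H⁺]/K1 + K2/[H⁺]) = 1 / (1 + 10^-1.78 + 10^-1.25)
   = 1 / (1 + 0.016596 + 0.056234) = 1/1.0728 = 0.9321
[HCO3⁻] = α₁ × DIC = 0.9321 × 2.28 = 2.13 mmol/kg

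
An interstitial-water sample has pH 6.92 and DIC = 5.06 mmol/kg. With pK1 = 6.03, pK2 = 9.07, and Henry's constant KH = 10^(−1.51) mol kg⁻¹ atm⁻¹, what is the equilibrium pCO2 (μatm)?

pCO2 = 1.86×10^4 μatm

α₀ = 1 / (1 + K1/[H⁺] + K1K2/[H⁺]²) = 1 / (1 + 10^+0.89 + 10^-1.26)
   = 1 / (1 + 7.7625 + 0.054954) = 1/8.8174 = 0.1134
[CO2*] = α₀ × DIC = 0.1134 × 5.06 = 0.5739 mmol/kg
pCO2 = [CO2*]/KH = 5.739×10^-4 / 3.090×10^-2 = 1.86×10^4 μatm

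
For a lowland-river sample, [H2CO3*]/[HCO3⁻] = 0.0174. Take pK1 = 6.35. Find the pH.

pH = 8.11

From K1 = [H⁺][HCO3⁻]/[H2CO3*]:  pH = pK1 − log₁₀([H2CO3*]/[HCO3⁻])
log₁₀(0.0174) = -1.759
pH = 6.35 − (-1.759) = 8.11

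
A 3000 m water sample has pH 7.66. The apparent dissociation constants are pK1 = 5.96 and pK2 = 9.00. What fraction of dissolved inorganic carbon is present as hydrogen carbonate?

α₁ = 0.938

α₁ = 1 / (1 + [H⁺]/K1 + K2/[H⁺]) = 1 / (1 + 10^-1.70 + 10^-1.34)
   = 1 / (1 + 0.019953 + 0.045709) = 1/1.0657 = 0.9384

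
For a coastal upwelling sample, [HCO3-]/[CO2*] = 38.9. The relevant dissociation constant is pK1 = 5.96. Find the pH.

From K1 = [H⁺][HCO3-]/[CO2*]:  pH = pK1 + log₁₀([HCO3-]/[CO2*])
log₁₀(38.9) = +1.590
pH = 5.96 + (+1.590) = 7.55

pH = 7.55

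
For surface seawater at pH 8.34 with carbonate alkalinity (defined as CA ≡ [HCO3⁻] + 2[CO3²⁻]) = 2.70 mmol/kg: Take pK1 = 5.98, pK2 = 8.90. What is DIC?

DIC = 2.23 mmol/kg

CA = [HCO3⁻] + 2[CO3²⁻] = (α₁ + 2α₂)·DIC
At pH 8.34: [H⁺]/K1 = 10^-2.36 = 0.0043652, K2/[H⁺] = 10^-0.56 = 0.27542
α₁ = 1/(1 + 0.0043652 + 0.27542) = 1/1.2798 = 0.7814; α₂ = α₁·K2/[H⁺] = 0.2152
α₁ + 2α₂ = 1.2118
DIC = CA / (α₁ + 2α₂) = 2.70 / 1.2118 = 2.23 mmol/kg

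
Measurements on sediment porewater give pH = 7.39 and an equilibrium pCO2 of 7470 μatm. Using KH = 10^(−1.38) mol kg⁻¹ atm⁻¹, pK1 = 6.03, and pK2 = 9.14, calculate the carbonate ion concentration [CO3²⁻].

[CO2*] = KH · pCO2 = 10^(−1.38) × 7470×10^-6 = 3.114×10^-4 mol/kg
α₀ = 1/(1 + K1/[H⁺] + K1K2/[H⁺]²) = 1/(1 + 10^+1.36 + 10^-0.39) = 0.04113
DIC = [CO2*]/α₀ = 3.114×10^-4 / 0.04113 = 7.572 mmol/kg
[CO3²⁻] = α₂·DIC; α₂ = 0.01675, so [CO3²⁻] = 0.01675 × 7.572 = 0.127 mmol/kg

[CO3²⁻] = 0.127 mmol/kg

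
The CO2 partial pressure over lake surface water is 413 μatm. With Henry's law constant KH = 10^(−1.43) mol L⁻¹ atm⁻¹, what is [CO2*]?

KH = 10^(−1.43) = 3.715×10^-2 mol L⁻¹ atm⁻¹
[CO2*] = KH · pCO2 = 3.715×10^-2 × 413×10^-6 atm = 1.53×10^-5 mol/L

[CO2*] = 15.3 μmol/L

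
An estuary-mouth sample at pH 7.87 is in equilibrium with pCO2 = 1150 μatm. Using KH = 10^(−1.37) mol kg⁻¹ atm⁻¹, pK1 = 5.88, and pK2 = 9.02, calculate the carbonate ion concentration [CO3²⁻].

[CO3²⁻] = 0.339 mmol/kg

[CO2*] = KH · pCO2 = 10^(−1.37) × 1150×10^-6 = 4.906×10^-5 mol/kg
α₀ = 1/(1 + K1/[H⁺] + K1K2/[H⁺]²) = 1/(1 + 10^+1.99 + 10^+0.84) = 0.009466
DIC = [CO2*]/α₀ = 4.906×10^-5 / 0.009466 = 5.182 mmol/kg
[CO3²⁻] = α₂·DIC; α₂ = 0.06549, so [CO3²⁻] = 0.06549 × 5.182 = 0.339 mmol/kg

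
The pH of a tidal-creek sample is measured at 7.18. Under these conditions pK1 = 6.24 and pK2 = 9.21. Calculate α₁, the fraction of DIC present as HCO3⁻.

α₁ = 0.890

α₁ = 1 / (1 + [H⁺]/K1 + K2/[H⁺]) = 1 / (1 + 10^-0.94 + 10^-2.03)
   = 1 / (1 + 0.11482 + 0.0093325) = 1/1.1241 = 0.8896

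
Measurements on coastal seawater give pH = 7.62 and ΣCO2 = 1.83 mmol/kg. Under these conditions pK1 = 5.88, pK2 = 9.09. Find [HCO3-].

[HCO3⁻] = 1.74 mmol/kg

α₁ = 1 / (1 + [H⁺]/K1 + K2/[H⁺]) = 1 / (1 + 10^-1.74 + 10^-1.47)
   = 1 / (1 + 0.018197 + 0.033884) = 1/1.0521 = 0.9505
[HCO3⁻] = α₁ × DIC = 0.9505 × 1.83 = 1.74 mmol/kg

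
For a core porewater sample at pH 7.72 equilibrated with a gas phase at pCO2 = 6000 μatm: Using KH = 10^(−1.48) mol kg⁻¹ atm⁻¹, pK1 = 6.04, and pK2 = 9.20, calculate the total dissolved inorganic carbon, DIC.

DIC = 10.0 mmol/kg

[CO2*] = KH · pCO2 = 10^(−1.48) × 6000×10^-6 = 1.987×10^-4 mol/kg
α₀ = 1/(1 + K1/[H⁺] + K1K2/[H⁺]²) = 1/(1 + 10^+1.68 + 10^+0.20) = 0.01982
DIC = [CO2*]/α₀ = 1.987×10^-4 / 0.01982 = 10.0 mmol/kg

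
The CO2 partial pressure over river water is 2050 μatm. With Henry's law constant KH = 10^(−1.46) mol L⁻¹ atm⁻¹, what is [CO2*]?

KH = 10^(−1.46) = 3.467×10^-2 mol L⁻¹ atm⁻¹
[CO2*] = KH · pCO2 = 3.467×10^-2 × 2050×10^-6 atm = 7.11×10^-5 mol/L

[CO2*] = 71.1 μmol/L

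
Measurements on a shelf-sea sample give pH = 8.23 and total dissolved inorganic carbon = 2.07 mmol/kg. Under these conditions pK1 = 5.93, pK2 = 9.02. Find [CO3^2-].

[CO3²⁻] = 0.288 mmol/kg

α₂ = 1 / (1 + [H⁺]/K2 + [H⁺]²/(K1K2)) = 1 / (1 + 10^+0.79 + 10^-1.51)
   = 1 / (1 + 6.1660 + 0.030903) = 1/7.1969 = 0.1389
[CO3²⁻] = α₂ × DIC = 0.1389 × 2.07 = 0.288 mmol/kg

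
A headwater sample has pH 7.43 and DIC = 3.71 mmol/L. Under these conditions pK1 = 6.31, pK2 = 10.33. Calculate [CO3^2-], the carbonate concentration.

[CO3²⁻] = 4.34 μmol/L

α₂ = 1 / (1 + [H⁺]/K2 + [H⁺]²/(K1K2)) = 1 / (1 + 10^+2.90 + 10^+1.78)
   = 1 / (1 + 794.33 + 60.256) = 1/855.58 = 0.001169
[CO3²⁻] = α₂ × DIC = 0.001169 × 3.71 = 0.00434 mmol/L = 4.34 μmol/L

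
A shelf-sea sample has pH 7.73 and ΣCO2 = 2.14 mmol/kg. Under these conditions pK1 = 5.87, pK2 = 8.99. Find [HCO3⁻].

α₁ = 1 / (1 + [H⁺]/K1 + K2/[H⁺]) = 1 / (1 + 10^-1.86 + 10^-1.26)
   = 1 / (1 + 0.013804 + 0.054954) = 1/1.0688 = 0.9357
[HCO3⁻] = α₁ × DIC = 0.9357 × 2.14 = 2.00 mmol/kg

[HCO3⁻] = 2.00 mmol/kg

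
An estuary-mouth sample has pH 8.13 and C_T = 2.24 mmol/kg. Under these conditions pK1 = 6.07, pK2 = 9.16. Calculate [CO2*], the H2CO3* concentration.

α₀ = 1 / (1 + K1/[H⁺] + K1K2/[H⁺]²) = 1 / (1 + 10^+2.06 + 10^+1.03)
   = 1 / (1 + 114.82 + 10.715) = 1/126.53 = 0.007903
[CO2*] = α₀ × DIC = 0.007903 × 2.24 = 0.0177 mmol/kg = 17.7 μmol/kg

[CO2*] = 17.7 μmol/kg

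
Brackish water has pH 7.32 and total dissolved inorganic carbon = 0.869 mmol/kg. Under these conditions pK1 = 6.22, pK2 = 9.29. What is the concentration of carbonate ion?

α₂ = 1 / (1 + [H⁺]/K2 + [H⁺]²/(K1K2)) = 1 / (1 + 10^+1.97 + 10^+0.87)
   = 1 / (1 + 93.325 + 7.4131) = 1/101.74 = 0.009829
[CO3²⁻] = α₂ × DIC = 0.009829 × 0.869 = 0.00854 mmol/kg = 8.54 μmol/kg

[CO3²⁻] = 8.54 μmol/kg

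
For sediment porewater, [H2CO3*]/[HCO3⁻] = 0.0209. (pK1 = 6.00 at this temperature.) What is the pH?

pH = 7.68

From K1 = [H⁺][HCO3⁻]/[H2CO3*]:  pH = pK1 − log₁₀([H2CO3*]/[HCO3⁻])
log₁₀(0.0209) = -1.680
pH = 6.00 − (-1.680) = 7.68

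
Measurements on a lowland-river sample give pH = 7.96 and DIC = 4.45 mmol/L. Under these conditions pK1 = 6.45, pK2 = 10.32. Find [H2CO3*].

[CO2*] = 0.133 mmol/L

α₀ = 1 / (1 + K1/[H⁺] + K1K2/[H⁺]²) = 1 / (1 + 10^+1.51 + 10^-0.85)
   = 1 / (1 + 32.359 + 0.14125) = 1/33.501 = 0.02985
[CO2*] = α₀ × DIC = 0.02985 × 4.45 = 0.133 mmol/L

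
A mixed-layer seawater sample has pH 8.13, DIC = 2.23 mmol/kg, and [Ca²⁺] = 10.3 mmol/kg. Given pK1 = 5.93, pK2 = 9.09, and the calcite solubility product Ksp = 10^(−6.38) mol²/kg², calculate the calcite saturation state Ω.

Ω = 5.41

α₂ = 1 / (1 + [H⁺]/K2 + [H⁺]²/(K1K2)) = 1 / (1 + 10^+0.96 + 10^-1.24)
   = 1 / (1 + 9.1201 + 0.057544) = 1/10.178 = 0.09825
[CO3²⁻] = α₂ × DIC = 0.09825 × 2.23 = 0.2191 mmol/kg
Ksp = 10^(−6.38) = 4.169×10^-7
Ω = [Ca²⁺][CO3²⁻]/Ksp = (10.3×10^-3)(2.191×10^-4) / 4.169×10^-7 = 5.41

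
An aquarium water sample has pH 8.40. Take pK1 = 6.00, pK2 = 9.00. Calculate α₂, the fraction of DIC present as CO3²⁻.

α₂ = 1 / (1 + [H⁺]/K2 + [H⁺]²/(K1K2)) = 1 / (1 + 10^+0.60 + 10^-1.80)
   = 1 / (1 + 3.9811 + 0.015849) = 1/4.9969 = 0.2001

α₂ = 0.200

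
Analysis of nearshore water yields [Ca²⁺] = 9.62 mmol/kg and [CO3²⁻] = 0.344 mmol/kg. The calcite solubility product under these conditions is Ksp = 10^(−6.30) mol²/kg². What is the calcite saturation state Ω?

Ksp = 10^(−6.30) = 5.012×10^-7
Ω = [Ca²⁺][CO3²⁻]/Ksp = (9.62×10^-3)(0.344×10^-3) / 5.012×10^-7 = 6.60

Ω = 6.60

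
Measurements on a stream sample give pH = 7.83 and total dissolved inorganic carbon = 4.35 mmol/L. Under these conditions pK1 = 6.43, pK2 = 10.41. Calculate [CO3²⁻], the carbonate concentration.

[CO3²⁻] = 11.0 μmol/L

α₂ = 1 / (1 + [H⁺]/K2 + [H⁺]²/(K1K2)) = 1 / (1 + 10^+2.58 + 10^+1.18)
   = 1 / (1 + 380.19 + 15.136) = 1/396.33 = 0.002523
[CO3²⁻] = α₂ × DIC = 0.002523 × 4.35 = 0.0110 mmol/L = 11.0 μmol/L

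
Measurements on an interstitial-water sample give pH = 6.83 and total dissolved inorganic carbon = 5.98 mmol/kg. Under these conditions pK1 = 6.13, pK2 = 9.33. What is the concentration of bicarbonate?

α₁ = 1 / (1 + [H⁺]/K1 + K2/[H⁺]) = 1 / (1 + 10^-0.70 + 10^-2.50)
   = 1 / (1 + 0.19953 + 0.0031623) = 1/1.2027 = 0.8315
[HCO3⁻] = α₁ × DIC = 0.8315 × 5.98 = 4.97 mmol/kg

[HCO3⁻] = 4.97 mmol/kg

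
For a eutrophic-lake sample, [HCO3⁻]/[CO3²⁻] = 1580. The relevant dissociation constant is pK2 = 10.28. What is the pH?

From K2 = [H⁺][CO3²⁻]/[HCO3⁻]:  pH = pK2 − log₁₀([HCO3⁻]/[CO3²⁻])
log₁₀(1580) = +3.199
pH = 10.28 − (+3.199) = 7.08

pH = 7.08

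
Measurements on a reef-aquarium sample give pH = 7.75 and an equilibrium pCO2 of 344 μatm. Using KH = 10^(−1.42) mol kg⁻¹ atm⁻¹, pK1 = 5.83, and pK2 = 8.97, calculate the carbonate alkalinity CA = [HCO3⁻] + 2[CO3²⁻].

[CO2*] = KH · pCO2 = 10^(−1.42) × 344×10^-6 = 1.308×10^-5 mol/kg
α₀ = 1/(1 + K1/[H⁺] + K1K2/[H⁺]²) = 1/(1 + 10^+1.92 + 10^+0.70) = 0.01121
DIC = [CO2*]/α₀ = 1.308×10^-5 / 0.01121 = 1.166 mmol/kg
CA = (α₁ + 2α₂)·DIC = (0.9326 + 2×0.05619) × 1.166 = 1.22 mmol/kg

CA = 1.22 mmol/kg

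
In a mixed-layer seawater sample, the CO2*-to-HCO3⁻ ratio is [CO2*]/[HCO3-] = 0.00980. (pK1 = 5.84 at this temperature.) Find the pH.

From K1 = [H⁺][HCO3-]/[CO2*]:  pH = pK1 − log₁₀([CO2*]/[HCO3-])
log₁₀(0.00980) = -2.009
pH = 5.84 − (-2.009) = 7.85

pH = 7.85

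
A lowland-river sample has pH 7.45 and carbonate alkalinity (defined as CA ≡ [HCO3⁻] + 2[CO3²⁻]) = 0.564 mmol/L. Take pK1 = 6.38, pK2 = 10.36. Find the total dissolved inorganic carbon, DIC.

CA = [HCO3⁻] + 2[CO3²⁻] = (α₁ + 2α₂)·DIC
At pH 7.45: [H⁺]/K1 = 10^-1.07 = 0.085114, K2/[H⁺] = 10^-2.91 = 0.0012303
α₁ = 1/(1 + 0.085114 + 0.0012303) = 1/1.0863 = 0.9205; α₂ = α₁·K2/[H⁺] = 0.001132
α₁ + 2α₂ = 0.9228
DIC = CA / (α₁ + 2α₂) = 0.564 / 0.9228 = 0.611 mmol/L

DIC = 0.611 mmol/L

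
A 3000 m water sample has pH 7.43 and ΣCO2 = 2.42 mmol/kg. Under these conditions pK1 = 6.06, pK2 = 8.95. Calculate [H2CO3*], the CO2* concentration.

α₀ = 1 / (1 + K1/[H⁺] + K1K2/[H⁺]²) = 1 / (1 + 10^+1.37 + 10^-0.15)
   = 1 / (1 + 23.442 + 0.70795) = 1/25.150 = 0.03976
[CO2*] = α₀ × DIC = 0.03976 × 2.42 = 0.0962 mmol/kg

[CO2*] = 0.0962 mmol/kg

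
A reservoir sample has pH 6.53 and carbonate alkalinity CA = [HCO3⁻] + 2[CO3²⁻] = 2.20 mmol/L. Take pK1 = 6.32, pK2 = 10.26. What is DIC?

DIC = 3.56 mmol/L

CA = [HCO3⁻] + 2[CO3²⁻] = (α₁ + 2α₂)·DIC
At pH 6.53: [H⁺]/K1 = 10^-0.21 = 0.61660, K2/[H⁺] = 10^-3.73 = 0.00018621
α₁ = 1/(1 + 0.61660 + 0.00018621) = 1/1.6168 = 0.6185; α₂ = α₁·K2/[H⁺] = 0.0001152
α₁ + 2α₂ = 0.6187
DIC = CA / (α₁ + 2α₂) = 2.20 / 0.6187 = 3.56 mmol/L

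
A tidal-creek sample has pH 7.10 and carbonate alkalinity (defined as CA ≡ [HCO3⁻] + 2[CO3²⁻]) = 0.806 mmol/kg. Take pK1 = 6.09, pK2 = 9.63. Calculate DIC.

DIC = 0.882 mmol/kg

CA = [HCO3⁻] + 2[CO3²⁻] = (α₁ + 2α₂)·DIC
At pH 7.10: [H⁺]/K1 = 10^-1.01 = 0.097724, K2/[H⁺] = 10^-2.53 = 0.0029512
α₁ = 1/(1 + 0.097724 + 0.0029512) = 1/1.1007 = 0.9085; α₂ = α₁·K2/[H⁺] = 0.002681
α₁ + 2α₂ = 0.9139
DIC = CA / (α₁ + 2α₂) = 0.806 / 0.9139 = 0.882 mmol/kg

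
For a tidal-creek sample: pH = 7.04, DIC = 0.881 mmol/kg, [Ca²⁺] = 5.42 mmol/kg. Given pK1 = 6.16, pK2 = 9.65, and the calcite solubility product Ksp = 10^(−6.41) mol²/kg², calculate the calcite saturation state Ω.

α₂ = 1 / (1 + [H⁺]/K2 + [H⁺]²/(K1K2)) = 1 / (1 + 10^+2.61 + 10^+1.73)
   = 1 / (1 + 407.38 + 53.703) = 1/462.08 = 0.002164
[CO3²⁻] = α₂ × DIC = 0.002164 × 0.881 = 0.001907 mmol/kg = 1.907 μmol/kg
Ksp = 10^(−6.41) = 3.890×10^-7
Ω = [Ca²⁺][CO3²⁻]/Ksp = (5.42×10^-3)(1.907×10^-6) / 3.890×10^-7 = 0.0266

Ω = 0.0266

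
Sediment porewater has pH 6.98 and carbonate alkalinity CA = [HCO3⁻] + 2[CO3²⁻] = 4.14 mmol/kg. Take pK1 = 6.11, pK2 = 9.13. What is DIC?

CA = [HCO3⁻] + 2[CO3²⁻] = (α₁ + 2α₂)·DIC
At pH 6.98: [H⁺]/K1 = 10^-0.87 = 0.13490, K2/[H⁺] = 10^-2.15 = 0.0070795
α₁ = 1/(1 + 0.13490 + 0.0070795) = 1/1.1420 = 0.8757; α₂ = α₁·K2/[H⁺] = 0.006199
α₁ + 2α₂ = 0.8881
DIC = CA / (α₁ + 2α₂) = 4.14 / 0.8881 = 4.66 mmol/kg

DIC = 4.66 mmol/kg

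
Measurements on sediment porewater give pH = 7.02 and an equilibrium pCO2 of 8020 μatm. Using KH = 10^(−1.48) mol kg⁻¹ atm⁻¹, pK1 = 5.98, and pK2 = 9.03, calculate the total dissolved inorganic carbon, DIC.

DIC = 3.21 mmol/kg

[CO2*] = KH · pCO2 = 10^(−1.48) × 8020×10^-6 = 2.656×10^-4 mol/kg
α₀ = 1/(1 + K1/[H⁺] + K1K2/[H⁺]²) = 1/(1 + 10^+1.04 + 10^-0.97) = 0.08284
DIC = [CO2*]/α₀ = 2.656×10^-4 / 0.08284 = 3.21 mmol/kg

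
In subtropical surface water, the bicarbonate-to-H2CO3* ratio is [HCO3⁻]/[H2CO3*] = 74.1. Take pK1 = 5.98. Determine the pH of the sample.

From K1 = [H⁺][HCO3⁻]/[H2CO3*]:  pH = pK1 + log₁₀([HCO3⁻]/[H2CO3*])
log₁₀(74.1) = +1.870
pH = 5.98 + (+1.870) = 7.85

pH = 7.85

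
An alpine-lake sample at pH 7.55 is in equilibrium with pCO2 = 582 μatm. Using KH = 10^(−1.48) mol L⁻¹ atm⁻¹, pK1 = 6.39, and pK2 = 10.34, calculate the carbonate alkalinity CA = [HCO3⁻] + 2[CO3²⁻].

[CO2*] = KH · pCO2 = 10^(−1.48) × 582×10^-6 = 1.927×10^-5 mol/L
α₀ = 1/(1 + K1/[H⁺] + K1K2/[H⁺]²) = 1/(1 + 10^+1.16 + 10^-1.63) = 0.06461
DIC = [CO2*]/α₀ = 1.927×10^-5 / 0.06461 = 0.2983 mmol/L
CA = (α₁ + 2α₂)·DIC = (0.9339 + 2×0.001515) × 0.2983 = 0.279 mmol/L

CA = 0.279 mmol/L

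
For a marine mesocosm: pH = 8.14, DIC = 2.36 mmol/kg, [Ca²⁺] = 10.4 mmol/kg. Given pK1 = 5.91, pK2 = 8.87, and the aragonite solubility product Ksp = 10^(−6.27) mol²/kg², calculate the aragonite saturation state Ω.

α₂ = 1 / (1 + [H⁺]/K2 + [H⁺]²/(K1K2)) = 1 / (1 + 10^+0.73 + 10^-1.50)
   = 1 / (1 + 5.3703 + 0.031623) = 1/6.4019 = 0.1562
[CO3²⁻] = α₂ × DIC = 0.1562 × 2.36 = 0.3686 mmol/kg
Ksp = 10^(−6.27) = 5.370×10^-7
Ω = [Ca²⁺][CO3²⁻]/Ksp = (10.4×10^-3)(3.686×10^-4) / 5.370×10^-7 = 7.14

Ω = 7.14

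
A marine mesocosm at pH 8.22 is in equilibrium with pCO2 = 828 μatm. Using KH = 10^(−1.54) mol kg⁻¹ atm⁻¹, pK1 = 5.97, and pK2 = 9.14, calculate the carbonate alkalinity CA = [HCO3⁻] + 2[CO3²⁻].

[CO2*] = KH · pCO2 = 10^(−1.54) × 828×10^-6 = 2.388×10^-5 mol/kg
α₀ = 1/(1 + K1/[H⁺] + K1K2/[H⁺]²) = 1/(1 + 10^+2.25 + 10^+1.33) = 0.004995
DIC = [CO2*]/α₀ = 2.388×10^-5 / 0.004995 = 4.781 mmol/kg
CA = (α₁ + 2α₂)·DIC = (0.8882 + 2×0.1068) × 4.781 = 5.27 mmol/kg

CA = 5.27 mmol/kg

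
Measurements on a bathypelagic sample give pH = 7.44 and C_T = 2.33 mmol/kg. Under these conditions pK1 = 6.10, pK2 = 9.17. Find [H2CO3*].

α₀ = 1 / (1 + K1/[H⁺] + K1K2/[H⁺]²) = 1 / (1 + 10^+1.34 + 10^-0.39)
   = 1 / (1 + 21.878 + 0.40738) = 1/23.285 = 0.04295
[CO2*] = α₀ × DIC = 0.04295 × 2.33 = 0.100 mmol/kg

[CO2*] = 0.100 mmol/kg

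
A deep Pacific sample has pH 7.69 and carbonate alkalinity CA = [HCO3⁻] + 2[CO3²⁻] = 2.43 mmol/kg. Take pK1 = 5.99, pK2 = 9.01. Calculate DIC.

CA = [HCO3⁻] + 2[CO3²⁻] = (α₁ + 2α₂)·DIC
At pH 7.69: [H⁺]/K1 = 10^-1.70 = 0.019953, K2/[H⁺] = 10^-1.32 = 0.047863
α₁ = 1/(1 + 0.019953 + 0.047863) = 1/1.0678 = 0.9365; α₂ = α₁·K2/[H⁺] = 0.04482
α₁ + 2α₂ = 1.0261
DIC = CA / (α₁ + 2α₂) = 2.43 / 1.0261 = 2.37 mmol/kg

DIC = 2.37 mmol/kg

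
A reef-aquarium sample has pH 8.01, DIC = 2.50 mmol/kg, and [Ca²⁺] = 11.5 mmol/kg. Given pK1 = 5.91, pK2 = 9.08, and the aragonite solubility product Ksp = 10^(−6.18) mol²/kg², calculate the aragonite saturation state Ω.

α₂ = 1 / (1 + [H⁺]/K2 + [H⁺]²/(K1K2)) = 1 / (1 + 10^+1.07 + 10^-1.03)
   = 1 / (1 + 11.749 + 0.093325) = 1/12.842 = 0.07787
[CO3²⁻] = α₂ × DIC = 0.07787 × 2.50 = 0.1947 mmol/kg
Ksp = 10^(−6.18) = 6.607×10^-7
Ω = [Ca²⁺][CO3²⁻]/Ksp = (11.5×10^-3)(1.947×10^-4) / 6.607×10^-7 = 3.39

Ω = 3.39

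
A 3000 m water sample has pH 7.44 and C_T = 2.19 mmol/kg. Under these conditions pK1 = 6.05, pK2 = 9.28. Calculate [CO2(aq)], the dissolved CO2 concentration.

[CO2*] = 0.0845 mmol/kg

α₀ = 1 / (1 + K1/[H⁺] + K1K2/[H⁺]²) = 1 / (1 + 10^+1.39 + 10^-0.45)
   = 1 / (1 + 24.547 + 0.35481) = 1/25.902 = 0.03861
[CO2*] = α₀ × DIC = 0.03861 × 2.19 = 0.0845 mmol/kg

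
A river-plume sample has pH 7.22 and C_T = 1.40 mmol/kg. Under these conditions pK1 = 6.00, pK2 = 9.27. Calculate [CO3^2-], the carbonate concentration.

[CO3²⁻] = 11.7 μmol/kg

α₂ = 1 / (1 + [H⁺]/K2 + [H⁺]²/(K1K2)) = 1 / (1 + 10^+2.05 + 10^+0.83)
   = 1 / (1 + 112.20 + 6.7608) = 1/119.96 = 0.008336
[CO3²⁻] = α₂ × DIC = 0.008336 × 1.40 = 0.0117 mmol/kg = 11.7 μmol/kg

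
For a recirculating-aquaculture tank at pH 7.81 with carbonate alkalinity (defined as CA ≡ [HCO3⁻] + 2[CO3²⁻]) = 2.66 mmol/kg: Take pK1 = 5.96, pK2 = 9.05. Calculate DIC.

DIC = 2.56 mmol/kg

CA = [HCO3⁻] + 2[CO3²⁻] = (α₁ + 2α₂)·DIC
At pH 7.81: [H⁺]/K1 = 10^-1.85 = 0.014125, K2/[H⁺] = 10^-1.24 = 0.057544
α₁ = 1/(1 + 0.014125 + 0.057544) = 1/1.0717 = 0.9331; α₂ = α₁·K2/[H⁺] = 0.05370
α₁ + 2α₂ = 1.0405
DIC = CA / (α₁ + 2α₂) = 2.66 / 1.0405 = 2.56 mmol/kg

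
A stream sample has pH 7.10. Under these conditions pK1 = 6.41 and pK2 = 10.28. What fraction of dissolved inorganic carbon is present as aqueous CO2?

α₀ = 0.169

α₀ = 1 / (1 + K1/[H⁺] + K1K2/[H⁺]²) = 1 / (1 + 10^+0.69 + 10^-2.49)
   = 1 / (1 + 4.8978 + 0.0032359) = 1/5.9010 = 0.1695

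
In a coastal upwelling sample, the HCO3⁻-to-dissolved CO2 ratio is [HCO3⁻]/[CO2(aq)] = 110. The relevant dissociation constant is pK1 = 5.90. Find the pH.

pH = 7.94

From K1 = [H⁺][HCO3⁻]/[CO2(aq)]:  pH = pK1 + log₁₀([HCO3⁻]/[CO2(aq)])
log₁₀(110) = +2.041
pH = 5.90 + (+2.041) = 7.94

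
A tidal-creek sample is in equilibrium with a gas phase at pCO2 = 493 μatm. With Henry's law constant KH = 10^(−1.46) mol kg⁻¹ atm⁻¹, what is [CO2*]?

KH = 10^(−1.46) = 3.467×10^-2 mol kg⁻¹ atm⁻¹
[CO2*] = KH · pCO2 = 3.467×10^-2 × 493×10^-6 atm = 1.71×10^-5 mol/kg

[CO2*] = 17.1 μmol/kg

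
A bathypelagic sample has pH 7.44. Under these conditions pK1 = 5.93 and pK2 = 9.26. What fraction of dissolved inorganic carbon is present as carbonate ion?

α₂ = 0.0145

α₂ = 1 / (1 + [H⁺]/K2 + [H⁺]²/(K1K2)) = 1 / (1 + 10^+1.82 + 10^+0.31)
   = 1 / (1 + 66.069 + 2.0417) = 1/69.111 = 0.01447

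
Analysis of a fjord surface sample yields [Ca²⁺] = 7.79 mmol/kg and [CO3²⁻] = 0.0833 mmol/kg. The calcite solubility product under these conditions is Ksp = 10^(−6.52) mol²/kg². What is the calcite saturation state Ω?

Ω = 2.15

Ksp = 10^(−6.52) = 3.020×10^-7
Ω = [Ca²⁺][CO3²⁻]/Ksp = (7.79×10^-3)(0.0833×10^-3) / 3.020×10^-7 = 2.15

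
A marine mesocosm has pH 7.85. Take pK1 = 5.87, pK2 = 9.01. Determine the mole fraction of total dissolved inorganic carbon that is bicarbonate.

α₁ = 1 / (1 + [H⁺]/K1 + K2/[H⁺]) = 1 / (1 + 10^-1.98 + 10^-1.16)
   = 1 / (1 + 0.010471 + 0.069183) = 1/1.0797 = 0.9262

α₁ = 0.926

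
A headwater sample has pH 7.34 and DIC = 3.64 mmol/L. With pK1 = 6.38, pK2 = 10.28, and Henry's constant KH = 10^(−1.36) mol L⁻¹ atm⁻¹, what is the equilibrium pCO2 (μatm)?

pCO2 = 8230 μatm

α₀ = 1 / (1 + K1/[H⁺] + K1K2/[H⁺]²) = 1 / (1 + 10^+0.96 + 10^-1.98)
   = 1 / (1 + 9.1201 + 0.010471) = 1/10.131 = 0.09871
[CO2*] = α₀ × DIC = 0.09871 × 3.64 = 0.3593 mmol/L
pCO2 = [CO2*]/KH = 3.593×10^-4 / 4.365×10^-2 = 8230 μatm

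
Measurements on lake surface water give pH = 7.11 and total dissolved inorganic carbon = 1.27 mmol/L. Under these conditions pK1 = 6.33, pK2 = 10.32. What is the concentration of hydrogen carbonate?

α₁ = 1 / (1 + [H⁺]/K1 + K2/[H⁺]) = 1 / (1 + 10^-0.78 + 10^-3.21)
   = 1 / (1 + 0.16596 + 0.00061660) = 1/1.1666 = 0.8572
[HCO3⁻] = α₁ × DIC = 0.8572 × 1.27 = 1.09 mmol/L

[HCO3⁻] = 1.09 mmol/L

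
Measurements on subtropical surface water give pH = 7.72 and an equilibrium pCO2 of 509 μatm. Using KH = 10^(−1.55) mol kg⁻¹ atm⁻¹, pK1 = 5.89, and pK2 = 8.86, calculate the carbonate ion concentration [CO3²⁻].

[CO2*] = KH · pCO2 = 10^(−1.55) × 509×10^-6 = 1.435×10^-5 mol/kg
α₀ = 1/(1 + K1/[H⁺] + K1K2/[H⁺]²) = 1/(1 + 10^+1.83 + 10^+0.69) = 0.01360
DIC = [CO2*]/α₀ = 1.435×10^-5 / 0.01360 = 1.054 mmol/kg
[CO3²⁻] = α₂·DIC; α₂ = 0.06663, so [CO3²⁻] = 0.06663 × 1.054 = 0.0703 mmol/kg

[CO3²⁻] = 0.0703 mmol/kg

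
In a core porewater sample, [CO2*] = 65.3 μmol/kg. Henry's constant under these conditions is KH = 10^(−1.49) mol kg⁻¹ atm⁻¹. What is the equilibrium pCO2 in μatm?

KH = 10^(−1.49) = 3.236×10^-2 mol kg⁻¹ atm⁻¹
pCO2 = [CO2*]/KH = 65.3×10^-6 / 3.236×10^-2 = 2.02×10^-3 atm = 2020 μatm

pCO2 = 2020 μatm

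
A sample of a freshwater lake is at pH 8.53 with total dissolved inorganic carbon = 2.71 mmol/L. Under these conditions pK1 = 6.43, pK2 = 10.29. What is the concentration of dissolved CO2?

α₀ = 1 / (1 + K1/[H⁺] + K1K2/[H⁺]²) = 1 / (1 + 10^+2.10 + 10^+0.34)
   = 1 / (1 + 125.89 + 2.1878) = 1/129.08 = 0.007747
[CO2*] = α₀ × DIC = 0.007747 × 2.71 = 0.0210 mmol/L

[CO2*] = 0.0210 mmol/L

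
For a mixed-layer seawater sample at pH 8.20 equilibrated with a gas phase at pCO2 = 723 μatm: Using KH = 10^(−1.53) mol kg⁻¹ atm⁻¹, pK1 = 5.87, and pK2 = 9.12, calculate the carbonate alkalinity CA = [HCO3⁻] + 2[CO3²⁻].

CA = 5.66 mmol/kg

[CO2*] = KH · pCO2 = 10^(−1.53) × 723×10^-6 = 2.134×10^-5 mol/kg
α₀ = 1/(1 + K1/[H⁺] + K1K2/[H⁺]²) = 1/(1 + 10^+2.33 + 10^+1.41) = 0.004158
DIC = [CO2*]/α₀ = 2.134×10^-5 / 0.004158 = 5.132 mmol/kg
CA = (α₁ + 2α₂)·DIC = (0.8890 + 2×0.1069) × 5.132 = 5.66 mmol/kg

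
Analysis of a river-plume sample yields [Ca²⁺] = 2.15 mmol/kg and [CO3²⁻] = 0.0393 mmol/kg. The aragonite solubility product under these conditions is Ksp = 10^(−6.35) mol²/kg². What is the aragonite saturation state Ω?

Ω = 0.189

Ksp = 10^(−6.35) = 4.467×10^-7
Ω = [Ca²⁺][CO3²⁻]/Ksp = (2.15×10^-3)(0.0393×10^-3) / 4.467×10^-7 = 0.189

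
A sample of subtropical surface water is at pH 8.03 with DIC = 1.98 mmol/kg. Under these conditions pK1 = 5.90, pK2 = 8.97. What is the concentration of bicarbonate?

[HCO3⁻] = 1.76 mmol/kg

α₁ = 1 / (1 + [H⁺]/K1 + K2/[H⁺]) = 1 / (1 + 10^-2.13 + 10^-0.94)
   = 1 / (1 + 0.0074131 + 0.11482) = 1/1.1222 = 0.8911
[HCO3⁻] = α₁ × DIC = 0.8911 × 1.98 = 1.76 mmol/kg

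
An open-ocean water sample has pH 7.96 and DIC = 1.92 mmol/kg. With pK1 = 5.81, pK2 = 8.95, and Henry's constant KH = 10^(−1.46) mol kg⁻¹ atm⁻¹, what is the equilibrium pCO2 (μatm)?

α₀ = 1 / (1 + K1/[H⁺] + K1K2/[H⁺]²) = 1 / (1 + 10^+2.15 + 10^+1.16)
   = 1 / (1 + 141.25 + 14.454) = 1/156.71 = 0.006381
[CO2*] = α₀ × DIC = 0.006381 × 1.92 = 0.01225 mmol/kg = 12.25 μmol/kg
pCO2 = [CO2*]/KH = 1.225×10^-5 / 3.467×10^-2 = 353 μatm

pCO2 = 353 μatm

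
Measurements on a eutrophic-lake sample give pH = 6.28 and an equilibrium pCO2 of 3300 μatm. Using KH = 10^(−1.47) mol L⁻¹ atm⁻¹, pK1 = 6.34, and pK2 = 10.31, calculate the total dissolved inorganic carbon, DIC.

[CO2*] = KH · pCO2 = 10^(−1.47) × 3300×10^-6 = 1.118×10^-4 mol/L
α₀ = 1/(1 + K1/[H⁺] + K1K2/[H⁺]²) = 1/(1 + 10^-0.06 + 10^-4.09) = 0.5345
DIC = [CO2*]/α₀ = 1.118×10^-4 / 0.5345 = 0.209 mmol/L

DIC = 0.209 mmol/L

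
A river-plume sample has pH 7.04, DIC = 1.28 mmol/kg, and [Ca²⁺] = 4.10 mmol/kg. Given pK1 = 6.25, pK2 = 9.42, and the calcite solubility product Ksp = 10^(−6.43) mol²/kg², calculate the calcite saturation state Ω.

α₂ = 1 / (1 + [H⁺]/K2 + [H⁺]²/(K1K2)) = 1 / (1 + 10^+2.38 + 10^+1.59)
   = 1 / (1 + 239.88 + 38.905) = 1/279.79 = 0.003574
[CO3²⁻] = α₂ × DIC = 0.003574 × 1.28 = 0.004575 mmol/kg = 4.575 μmol/kg
Ksp = 10^(−6.43) = 3.715×10^-7
Ω = [Ca²⁺][CO3²⁻]/Ksp = (4.10×10^-3)(4.575×10^-6) / 3.715×10^-7 = 0.0505

Ω = 0.0505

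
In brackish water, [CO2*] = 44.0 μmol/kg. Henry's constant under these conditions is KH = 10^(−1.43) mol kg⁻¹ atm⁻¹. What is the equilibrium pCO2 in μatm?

pCO2 = 1180 μatm

KH = 10^(−1.43) = 3.715×10^-2 mol kg⁻¹ atm⁻¹
pCO2 = [CO2*]/KH = 44.0×10^-6 / 3.715×10^-2 = 1.18×10^-3 atm = 1180 μatm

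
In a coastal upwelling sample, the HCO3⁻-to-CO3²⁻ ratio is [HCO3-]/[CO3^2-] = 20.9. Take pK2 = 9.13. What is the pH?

pH = 7.81

From K2 = [H⁺][CO3^2-]/[HCO3-]:  pH = pK2 − log₁₀([HCO3-]/[CO3^2-])
log₁₀(20.9) = +1.320
pH = 9.13 − (+1.320) = 7.81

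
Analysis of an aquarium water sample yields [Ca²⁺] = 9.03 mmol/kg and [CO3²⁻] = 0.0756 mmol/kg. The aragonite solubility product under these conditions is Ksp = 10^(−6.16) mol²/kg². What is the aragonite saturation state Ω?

Ω = 0.987

Ksp = 10^(−6.16) = 6.918×10^-7
Ω = [Ca²⁺][CO3²⁻]/Ksp = (9.03×10^-3)(0.0756×10^-3) / 6.918×10^-7 = 0.987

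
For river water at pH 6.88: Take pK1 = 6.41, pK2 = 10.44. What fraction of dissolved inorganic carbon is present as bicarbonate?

α₁ = 0.747

α₁ = 1 / (1 + [H⁺]/K1 + K2/[H⁺]) = 1 / (1 + 10^-0.47 + 10^-3.56)
   = 1 / (1 + 0.33884 + 0.00027542) = 1/1.3391 = 0.7468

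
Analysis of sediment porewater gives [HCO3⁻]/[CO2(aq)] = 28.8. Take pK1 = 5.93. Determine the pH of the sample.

From K1 = [H⁺][HCO3⁻]/[CO2(aq)]:  pH = pK1 + log₁₀([HCO3⁻]/[CO2(aq)])
log₁₀(28.8) = +1.459
pH = 5.93 + (+1.459) = 7.39

pH = 7.39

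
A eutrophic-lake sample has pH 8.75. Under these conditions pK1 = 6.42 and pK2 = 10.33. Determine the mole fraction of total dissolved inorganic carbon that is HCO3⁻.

α₁ = 1 / (1 + [H⁺]/K1 + K2/[H⁺]) = 1 / (1 + 10^-2.33 + 10^-1.58)
   = 1 / (1 + 0.0046774 + 0.026303) = 1/1.0310 = 0.9700

α₁ = 0.970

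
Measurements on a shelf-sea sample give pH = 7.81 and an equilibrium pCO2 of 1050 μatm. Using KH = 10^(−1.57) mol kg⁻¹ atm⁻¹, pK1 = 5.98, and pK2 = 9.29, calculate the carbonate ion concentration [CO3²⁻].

[CO2*] = KH · pCO2 = 10^(−1.57) × 1050×10^-6 = 2.826×10^-5 mol/kg
α₀ = 1/(1 + K1/[H⁺] + K1K2/[H⁺]²) = 1/(1 + 10^+1.83 + 10^+0.35) = 0.01411
DIC = [CO2*]/α₀ = 2.826×10^-5 / 0.01411 = 2.002 mmol/kg
[CO3²⁻] = α₂·DIC; α₂ = 0.03160, so [CO3²⁻] = 0.03160 × 2.002 = 0.0633 mmol/kg

[CO3²⁻] = 0.0633 mmol/kg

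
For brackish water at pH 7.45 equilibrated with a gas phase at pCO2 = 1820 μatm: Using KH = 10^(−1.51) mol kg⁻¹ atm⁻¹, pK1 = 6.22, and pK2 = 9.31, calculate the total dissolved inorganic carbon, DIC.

DIC = 1.02 mmol/kg

[CO2*] = KH · pCO2 = 10^(−1.51) × 1820×10^-6 = 5.624×10^-5 mol/kg
α₀ = 1/(1 + K1/[H⁺] + K1K2/[H⁺]²) = 1/(1 + 10^+1.23 + 10^-0.63) = 0.05489
DIC = [CO2*]/α₀ = 5.624×10^-5 / 0.05489 = 1.02 mmol/kg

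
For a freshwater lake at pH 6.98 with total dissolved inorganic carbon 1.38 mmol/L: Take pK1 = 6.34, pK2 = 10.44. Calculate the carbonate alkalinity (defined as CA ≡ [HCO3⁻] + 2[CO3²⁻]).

CA = 1.12 mmol/L

CA = [HCO3⁻] + 2[CO3²⁻] = (α₁ + 2α₂)·DIC
At pH 6.98: [H⁺]/K1 = 10^-0.64 = 0.22909, K2/[H⁺] = 10^-3.46 = 0.00034674
α₁ = 1/(1 + 0.22909 + 0.00034674) = 1/1.2294 = 0.8134; α₂ = α₁·K2/[H⁺] = 0.0002820
α₁ + 2α₂ = 0.8139
CA = 0.8139 × 1.38 = 1.12 mmol/L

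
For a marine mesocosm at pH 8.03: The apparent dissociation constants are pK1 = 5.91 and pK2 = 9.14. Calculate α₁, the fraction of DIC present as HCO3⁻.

α₁ = 0.921

α₁ = 1 / (1 + [H⁺]/K1 + K2/[H⁺]) = 1 / (1 + 10^-2.12 + 10^-1.11)
   = 1 / (1 + 0.0075858 + 0.077625) = 1/1.0852 = 0.9215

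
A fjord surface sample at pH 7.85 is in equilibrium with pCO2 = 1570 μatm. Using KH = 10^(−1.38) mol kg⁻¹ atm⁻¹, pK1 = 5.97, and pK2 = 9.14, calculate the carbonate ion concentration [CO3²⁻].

[CO2*] = KH · pCO2 = 10^(−1.38) × 1570×10^-6 = 6.545×10^-5 mol/kg
α₀ = 1/(1 + K1/[H⁺] + K1K2/[H⁺]²) = 1/(1 + 10^+1.88 + 10^+0.59) = 0.01238
DIC = [CO2*]/α₀ = 6.545×10^-5 / 0.01238 = 5.285 mmol/kg
[CO3²⁻] = α₂·DIC; α₂ = 0.04818, so [CO3²⁻] = 0.04818 × 5.285 = 0.255 mmol/kg

[CO3²⁻] = 0.255 mmol/kg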